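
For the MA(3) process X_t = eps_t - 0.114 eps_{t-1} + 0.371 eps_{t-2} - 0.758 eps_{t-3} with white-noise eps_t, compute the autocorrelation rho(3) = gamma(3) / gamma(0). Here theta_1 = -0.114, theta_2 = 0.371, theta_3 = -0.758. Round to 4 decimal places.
\rho(3) = -0.4394

For an MA(q) process with theta_0 = 1, the autocovariance is
  gamma(k) = sigma^2 * sum_{i=0..q-k} theta_i * theta_{i+k},
and rho(k) = gamma(k) / gamma(0). Sigma^2 cancels.
  numerator   = (1)*(-0.758) = -0.758.
  denominator = (1)^2 + (-0.114)^2 + (0.371)^2 + (-0.758)^2 = 1.725201.
  rho(3) = -0.758 / 1.725201 = -0.4394.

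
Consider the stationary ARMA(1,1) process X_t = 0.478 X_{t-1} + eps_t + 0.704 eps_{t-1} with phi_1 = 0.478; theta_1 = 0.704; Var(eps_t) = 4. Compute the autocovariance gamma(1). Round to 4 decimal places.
\gamma(1) = 8.1904

Multiply the model equation by X_{t-k} and take expectations. With theta_0 = psi_0 = 1 and psi_j the MA(infinity) weights, this gives
  gamma(k) - sum_i phi_i gamma(k-i) = c_k,
  c_k = sigma^2 * sum_{j=k..q} theta_j psi_{j-k}   (c_k = 0 for k > q),
using gamma(-m) = gamma(m).
psi-weights needed (psi_j = theta_j + sum_i phi_i psi_{j-i}):
  psi_1 = theta_1 + phi_1 = 0.704 + (0.478) = 1.182
Right-hand sides:
  c_0 = sigma^2 (1 + theta_1 psi_1) = 4 * (1 + (0.704)(1.182)) = 4 * 1.832128 = 7.328512
  c_1 = sigma^2 theta_1 = 4 * (0.704) = 2.816
  c_2 = 0
Equations for k = 0 and k = 1 (AR order 1):
  gamma(0) = phi_1 gamma(1) + c_0
  gamma(1) = phi_1 gamma(0) + c_1
Substituting the second into the first: gamma(0) (1 - phi_1^2) = c_0 + phi_1 c_1, so
  gamma(0) = (c_0 + phi_1 c_1) / (1 - phi_1^2) = (7.328512 + (0.478)(2.816)) / (1 - (0.478)^2) = 8.67456 / 0.771516 = 11.243526.
  gamma(1) = phi_1 gamma(0) + c_1 = (0.478)(11.243526) + (2.816) = 8.190405.
Therefore gamma(1) = 8.1904 (to 4 decimal places).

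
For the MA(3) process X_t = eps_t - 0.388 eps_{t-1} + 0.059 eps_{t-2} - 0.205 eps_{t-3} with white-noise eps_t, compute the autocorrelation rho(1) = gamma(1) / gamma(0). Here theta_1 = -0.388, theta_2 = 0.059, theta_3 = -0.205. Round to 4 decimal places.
\rho(1) = -0.3537

For an MA(q) process with theta_0 = 1, the autocovariance is
  gamma(k) = sigma^2 * sum_{i=0..q-k} theta_i * theta_{i+k},
and rho(k) = gamma(k) / gamma(0). Sigma^2 cancels.
  numerator   = (1)*(-0.388) + (-0.388)*(0.059) + (0.059)*(-0.205) = -0.422987.
  denominator = (1)^2 + (-0.388)^2 + (0.059)^2 + (-0.205)^2 = 1.19605.
  rho(1) = -0.422987 / 1.19605 = -0.3537.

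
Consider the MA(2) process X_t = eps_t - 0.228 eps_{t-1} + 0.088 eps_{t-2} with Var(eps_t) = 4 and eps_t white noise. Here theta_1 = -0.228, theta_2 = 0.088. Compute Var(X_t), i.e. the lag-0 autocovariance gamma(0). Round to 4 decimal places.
\gamma(0) = 4.2389

For an MA(q) process X_t = eps_t + sum_i theta_i eps_{t-i} with
Var(eps_t) = sigma^2, the variance is
  gamma(0) = sigma^2 * (1 + sum_i theta_i^2).
  sum_i theta_i^2 = (-0.228)^2 + (0.088)^2 = 0.051984 + 0.007744 = 0.059728.
  gamma(0) = 4 * (1 + 0.059728) = 4 * 1.059728 = 4.238912, which rounds to 4.2389.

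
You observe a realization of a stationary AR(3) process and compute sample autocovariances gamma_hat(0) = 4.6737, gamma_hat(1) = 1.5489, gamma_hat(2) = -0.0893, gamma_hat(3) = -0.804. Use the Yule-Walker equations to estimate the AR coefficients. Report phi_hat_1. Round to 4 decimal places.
\hat\phi_{1} = 0.3600

The Yule-Walker equations for an AR(p) process read, in matrix form,
  Gamma_p phi = r_p,   with   (Gamma_p)_{ij} = gamma(|i - j|),
                       (r_p)_i = gamma(i),   i,j = 1..p.
Substitute the sample gammas (Toeplitz matrix and right-hand side of size 3):
  Gamma_p = [[4.6737, 1.5489, -0.0893], [1.5489, 4.6737, 1.5489], [-0.0893, 1.5489, 4.6737]]
  r_p     = [1.5489, -0.0893, -0.804]
Written out (R1..R3):
  (R1) 4.6737 phi_1 + 1.5489 phi_2 - 0.0893 phi_3 = 1.5489
  (R2) 1.5489 phi_1 + 4.6737 phi_2 + 1.5489 phi_3 = -0.0893
  (R3) -0.0893 phi_1 + 1.5489 phi_2 + 4.6737 phi_3 = -0.804
Gaussian elimination:
  R2 <- R2 - (1.5489/4.6737) R1 = R2 - (0.331408) R1:  4.160383 phi_2 + 1.578495 phi_3 = -0.602617
  R3 <- R3 - (-0.0893/4.6737) R1 = R3 - (-0.019107) R1:  1.578495 phi_2 + 4.671994 phi_3 = -0.774405
  R3 <- R3 - (1.578495/4.160383) R2 = R3 - (0.379411) R2:  4.073096 phi_3 = -0.545766
Back-substitution:
  phi_hat_3 = -0.545766 / 4.073096 = -0.133993
  phi_hat_2 = (-0.602617 - (1.578495)(-0.133993)) / 4.160383 = -0.094008
  phi_hat_1 = (1.5489 - (1.5489)(-0.094008) - (-0.0893)(-0.133993)) / 4.6737 = 0.360003
So phi_hat = [0.3600, -0.0940, -0.1340].
Therefore phi_hat_1 = 0.3600.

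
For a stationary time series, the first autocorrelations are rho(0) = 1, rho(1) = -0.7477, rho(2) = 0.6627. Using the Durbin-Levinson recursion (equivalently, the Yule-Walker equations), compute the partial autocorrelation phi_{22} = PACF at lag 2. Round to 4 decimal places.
\phi_{22} = 0.2351

The PACF at lag k is phi_{kk}, the last component of the solution
to the Yule-Walker system G_k phi = r_k where
  (G_k)_{ij} = rho(|i - j|), (r_k)_i = rho(i), i,j = 1..k.
Equivalently, Durbin-Levinson gives phi_{kk} iteratively:
  phi_{11} = rho(1)
  phi_{kk} = [rho(k) - sum_{j=1..k-1} phi_{k-1,j} rho(k-j)]
            / [1 - sum_{j=1..k-1} phi_{k-1,j} rho(j)],
  phi_{k,j} = phi_{k-1,j} - phi_{kk} phi_{k-1,k-j},  j = 1..k-1.
Step k = 1:
  phi_11 = rho(1) = -0.7477.
Step k = 2:
  phi_22 = [rho(2) - phi_11 rho(1)] / [1 - phi_11 rho(1)] = [0.6627 - (-0.7477)(-0.7477)] / [1 - (-0.7477)(-0.7477)]
         = 0.10364471 / 0.44094471 = 0.2351.
Therefore phi_{22} = 0.2351.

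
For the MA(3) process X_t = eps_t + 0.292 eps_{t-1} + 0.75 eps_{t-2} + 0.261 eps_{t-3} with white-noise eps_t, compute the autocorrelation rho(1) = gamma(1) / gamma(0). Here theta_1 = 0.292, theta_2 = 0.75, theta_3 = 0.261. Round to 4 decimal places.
\rho(1) = 0.4119

For an MA(q) process with theta_0 = 1, the autocovariance is
  gamma(k) = sigma^2 * sum_{i=0..q-k} theta_i * theta_{i+k},
and rho(k) = gamma(k) / gamma(0). Sigma^2 cancels.
  numerator   = (1)*(0.292) + (0.292)*(0.75) + (0.75)*(0.261) = 0.70675.
  denominator = (1)^2 + (0.292)^2 + (0.75)^2 + (0.261)^2 = 1.715885.
  rho(1) = 0.70675 / 1.715885 = 0.4119.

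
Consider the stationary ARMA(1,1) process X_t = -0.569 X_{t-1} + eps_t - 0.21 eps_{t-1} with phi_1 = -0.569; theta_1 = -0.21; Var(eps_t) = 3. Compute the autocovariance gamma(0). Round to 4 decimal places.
\gamma(0) = 5.6921

Multiply the model equation by X_{t-k} and take expectations. With theta_0 = psi_0 = 1 and psi_j the MA(infinity) weights, this gives
  gamma(k) - sum_i phi_i gamma(k-i) = c_k,
  c_k = sigma^2 * sum_{j=k..q} theta_j psi_{j-k}   (c_k = 0 for k > q),
using gamma(-m) = gamma(m).
psi-weights needed (psi_j = theta_j + sum_i phi_i psi_{j-i}):
  psi_1 = theta_1 + phi_1 = -0.21 + (-0.569) = -0.779
Right-hand sides:
  c_0 = sigma^2 (1 + theta_1 psi_1) = 3 * (1 + (-0.21)(-0.779)) = 3 * 1.16359 = 3.49077
  c_1 = sigma^2 theta_1 = 3 * (-0.21) = -0.63
  c_2 = 0
Equations for k = 0 and k = 1 (AR order 1):
  gamma(0) = phi_1 gamma(1) + c_0
  gamma(1) = phi_1 gamma(0) + c_1
Substituting the second into the first: gamma(0) (1 - phi_1^2) = c_0 + phi_1 c_1, so
  gamma(0) = (c_0 + phi_1 c_1) / (1 - phi_1^2) = (3.49077 + (-0.569)(-0.63)) / (1 - (-0.569)^2) = 3.84924 / 0.676239 = 5.69213.
Therefore gamma(0) = 5.6921 (to 4 decimal places).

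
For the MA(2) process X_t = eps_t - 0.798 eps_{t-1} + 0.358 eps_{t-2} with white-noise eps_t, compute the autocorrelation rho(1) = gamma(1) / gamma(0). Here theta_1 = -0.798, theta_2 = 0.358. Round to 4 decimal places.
\rho(1) = -0.6140

For an MA(q) process with theta_0 = 1, the autocovariance is
  gamma(k) = sigma^2 * sum_{i=0..q-k} theta_i * theta_{i+k},
and rho(k) = gamma(k) / gamma(0). Sigma^2 cancels.
  numerator   = (1)*(-0.798) + (-0.798)*(0.358) = -1.083684.
  denominator = (1)^2 + (-0.798)^2 + (0.358)^2 = 1.764968.
  rho(1) = -1.083684 / 1.764968 = -0.6140.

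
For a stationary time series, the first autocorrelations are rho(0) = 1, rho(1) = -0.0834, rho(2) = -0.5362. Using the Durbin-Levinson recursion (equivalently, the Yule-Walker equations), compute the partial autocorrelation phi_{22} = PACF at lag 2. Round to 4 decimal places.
\phi_{22} = -0.5470

The PACF at lag k is phi_{kk}, the last component of the solution
to the Yule-Walker system G_k phi = r_k where
  (G_k)_{ij} = rho(|i - j|), (r_k)_i = rho(i), i,j = 1..k.
Equivalently, Durbin-Levinson gives phi_{kk} iteratively:
  phi_{11} = rho(1)
  phi_{kk} = [rho(k) - sum_{j=1..k-1} phi_{k-1,j} rho(k-j)]
            / [1 - sum_{j=1..k-1} phi_{k-1,j} rho(j)],
  phi_{k,j} = phi_{k-1,j} - phi_{kk} phi_{k-1,k-j},  j = 1..k-1.
Step k = 1:
  phi_11 = rho(1) = -0.0834.
Step k = 2:
  phi_22 = [rho(2) - phi_11 rho(1)] / [1 - phi_11 rho(1)] = [-0.5362 - (-0.0834)(-0.0834)] / [1 - (-0.0834)(-0.0834)]
         = -0.54315556 / 0.99304444 = -0.547.
Therefore phi_{22} = -0.5470.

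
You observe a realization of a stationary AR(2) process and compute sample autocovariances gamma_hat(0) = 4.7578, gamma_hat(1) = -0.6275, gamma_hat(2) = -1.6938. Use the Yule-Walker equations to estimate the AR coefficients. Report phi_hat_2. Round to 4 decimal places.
\hat\phi_{2} = -0.3800

The Yule-Walker equations for an AR(p) process read, in matrix form,
  Gamma_p phi = r_p,   with   (Gamma_p)_{ij} = gamma(|i - j|),
                       (r_p)_i = gamma(i),   i,j = 1..p.
Substitute the sample gammas (Toeplitz matrix and right-hand side of size 2):
  Gamma_p = [[4.7578, -0.6275], [-0.6275, 4.7578]]
  r_p     = [-0.6275, -1.6938]
Written out:
  4.7578 phi_1 - 0.6275 phi_2 = -0.6275
  -0.6275 phi_1 + 4.7578 phi_2 = -1.6938
Solve by Cramer's rule:
  det = gamma(0)^2 - gamma(1)^2 = (4.7578)^2 - (-0.6275)^2 = 22.63666084 - 0.39375625 = 22.24290459
  phi_hat_1 = [gamma(1) gamma(0) - gamma(1) gamma(2)] / det = [(-0.6275)(4.7578) - (-0.6275)(-1.6938)] / 22.24290459 = -4.048379 / 22.24290459 = -0.182
  phi_hat_2 = [gamma(0) gamma(2) - gamma(1)^2] / det = [(4.7578)(-1.6938) - (-0.6275)^2] / 22.24290459 = -8.45251789 / 22.24290459 = -0.38
So phi_hat = [-0.1820, -0.3800].
Therefore phi_hat_2 = -0.3800.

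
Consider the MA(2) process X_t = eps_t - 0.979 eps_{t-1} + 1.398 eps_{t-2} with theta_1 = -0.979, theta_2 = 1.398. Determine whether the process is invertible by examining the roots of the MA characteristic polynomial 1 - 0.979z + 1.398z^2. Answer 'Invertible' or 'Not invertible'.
\text{Not invertible}

The MA(q) characteristic polynomial is P(z) = 1 - 0.979z + 1.398z^2.
Invertibility requires all roots to lie outside the unit circle, i.e. |z| > 1 for every root.
Set 1 + (-0.979) z + (1.398) z^2 = 0, i.e. a z^2 + b z + c = 0 with a = 1.398, b = -0.979, c = 1.
Discriminant D = b^2 - 4ac = (-0.979)^2 - 4*(1.398)*1 = 0.958441 - (5.592) = -4.633559.
D < 0, so the roots are the complex-conjugate pair z = (-b +/- i sqrt(-D)) / (2a) = 0.3501 +/- 0.7699i.
For a conjugate pair |z|^2 = z * conj(z) = (product of roots) = c/a = 1/(1.398) = 0.715308, so |z| = sqrt(0.715308) = 0.8458 for both roots.
Moduli of all roots: 0.8458, 0.8458.
All moduli strictly greater than 1? No.
Verdict: Not invertible.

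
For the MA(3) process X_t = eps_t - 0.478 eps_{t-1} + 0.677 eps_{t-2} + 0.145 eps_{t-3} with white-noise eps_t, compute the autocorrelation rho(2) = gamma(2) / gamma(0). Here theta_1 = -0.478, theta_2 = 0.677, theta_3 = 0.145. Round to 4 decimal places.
\rho(2) = 0.3558

For an MA(q) process with theta_0 = 1, the autocovariance is
  gamma(k) = sigma^2 * sum_{i=0..q-k} theta_i * theta_{i+k},
and rho(k) = gamma(k) / gamma(0). Sigma^2 cancels.
  numerator   = (1)*(0.677) + (-0.478)*(0.145) = 0.60769.
  denominator = (1)^2 + (-0.478)^2 + (0.677)^2 + (0.145)^2 = 1.707838.
  rho(2) = 0.60769 / 1.707838 = 0.3558.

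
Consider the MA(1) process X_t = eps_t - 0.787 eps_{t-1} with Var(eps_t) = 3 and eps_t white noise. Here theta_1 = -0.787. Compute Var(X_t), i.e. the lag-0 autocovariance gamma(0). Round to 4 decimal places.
\gamma(0) = 4.8581

For an MA(q) process X_t = eps_t + sum_i theta_i eps_{t-i} with
Var(eps_t) = sigma^2, the variance is
  gamma(0) = sigma^2 * (1 + sum_i theta_i^2).
  sum_i theta_i^2 = (-0.787)^2 = 0.619369.
  gamma(0) = 3 * (1 + 0.619369) = 3 * 1.619369 = 4.858107, which rounds to 4.8581.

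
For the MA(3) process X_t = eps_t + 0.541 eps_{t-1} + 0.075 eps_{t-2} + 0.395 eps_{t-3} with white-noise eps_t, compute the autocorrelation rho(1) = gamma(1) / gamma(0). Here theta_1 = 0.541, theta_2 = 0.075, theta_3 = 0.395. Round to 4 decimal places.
\rho(1) = 0.4203

For an MA(q) process with theta_0 = 1, the autocovariance is
  gamma(k) = sigma^2 * sum_{i=0..q-k} theta_i * theta_{i+k},
and rho(k) = gamma(k) / gamma(0). Sigma^2 cancels.
  numerator   = (1)*(0.541) + (0.541)*(0.075) + (0.075)*(0.395) = 0.6112.
  denominator = (1)^2 + (0.541)^2 + (0.075)^2 + (0.395)^2 = 1.454331.
  rho(1) = 0.6112 / 1.454331 = 0.4203.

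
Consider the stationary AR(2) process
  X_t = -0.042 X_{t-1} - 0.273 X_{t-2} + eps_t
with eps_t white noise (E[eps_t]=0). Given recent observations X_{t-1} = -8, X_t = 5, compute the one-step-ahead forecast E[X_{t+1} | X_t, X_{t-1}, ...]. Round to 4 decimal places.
E[X_{t+1} \mid \mathcal F_t] = 1.9740

For an AR(p) model X_t = c + sum_i phi_i X_{t-i} + eps_t, the
one-step-ahead conditional mean is
  E[X_{t+1} | X_t, ...] = c + sum_i phi_i X_{t+1-i}.
Substitute known values:
  E[X_{t+1} | ...] = (-0.042) * (5) + (-0.273) * (-8)
                   = 1.9740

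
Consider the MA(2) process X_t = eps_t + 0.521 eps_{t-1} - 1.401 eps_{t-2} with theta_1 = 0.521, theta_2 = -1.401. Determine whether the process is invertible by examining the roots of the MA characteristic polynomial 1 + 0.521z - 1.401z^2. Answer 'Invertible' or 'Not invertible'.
\text{Not invertible}

The MA(q) characteristic polynomial is P(z) = 1 + 0.521z - 1.401z^2.
Invertibility requires all roots to lie outside the unit circle, i.e. |z| > 1 for every root.
Set 1 + (0.521) z + (-1.401) z^2 = 0, i.e. a z^2 + b z + c = 0 with a = -1.401, b = 0.521, c = 1.
Discriminant D = b^2 - 4ac = (0.521)^2 - 4*(-1.401)*1 = 0.271441 - (-5.604) = 5.875441.
D >= 0, so the roots are real: z = (-b +/- sqrt(D)) / (2a) = (-0.521 +/- 2.423931) / (-2.802).
  z_1 = (-0.521 + 2.423931) / (-2.802) = -0.6791,   |z_1| = 0.6791.
  z_2 = (-0.521 - 2.423931) / (-2.802) = 1.051,   |z_2| = 1.051.
Moduli of all roots: 0.6791, 1.0510.
All moduli strictly greater than 1? No.
Verdict: Not invertible.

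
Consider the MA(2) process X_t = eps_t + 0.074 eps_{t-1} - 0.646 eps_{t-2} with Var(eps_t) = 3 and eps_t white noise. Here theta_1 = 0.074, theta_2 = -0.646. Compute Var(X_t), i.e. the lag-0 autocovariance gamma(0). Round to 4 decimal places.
\gamma(0) = 4.2684

For an MA(q) process X_t = eps_t + sum_i theta_i eps_{t-i} with
Var(eps_t) = sigma^2, the variance is
  gamma(0) = sigma^2 * (1 + sum_i theta_i^2).
  sum_i theta_i^2 = (0.074)^2 + (-0.646)^2 = 0.005476 + 0.417316 = 0.422792.
  gamma(0) = 3 * (1 + 0.422792) = 3 * 1.422792 = 4.268376, which rounds to 4.2684.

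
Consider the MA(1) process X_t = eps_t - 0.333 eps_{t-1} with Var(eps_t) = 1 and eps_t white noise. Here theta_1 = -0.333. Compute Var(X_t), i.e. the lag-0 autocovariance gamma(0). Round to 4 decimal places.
\gamma(0) = 1.1109

For an MA(q) process X_t = eps_t + sum_i theta_i eps_{t-i} with
Var(eps_t) = sigma^2, the variance is
  gamma(0) = sigma^2 * (1 + sum_i theta_i^2).
  sum_i theta_i^2 = (-0.333)^2 = 0.110889.
  gamma(0) = 1 * (1 + 0.110889) = 1 * 1.110889 = 1.110889, which rounds to 1.1109.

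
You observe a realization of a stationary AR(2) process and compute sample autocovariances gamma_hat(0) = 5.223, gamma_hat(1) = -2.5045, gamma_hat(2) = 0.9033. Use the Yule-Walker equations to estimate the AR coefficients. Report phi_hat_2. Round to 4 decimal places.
\hat\phi_{2} = -0.0740

The Yule-Walker equations for an AR(p) process read, in matrix form,
  Gamma_p phi = r_p,   with   (Gamma_p)_{ij} = gamma(|i - j|),
                       (r_p)_i = gamma(i),   i,j = 1..p.
Substitute the sample gammas (Toeplitz matrix and right-hand side of size 2):
  Gamma_p = [[5.223, -2.5045], [-2.5045, 5.223]]
  r_p     = [-2.5045, 0.9033]
Written out:
  5.223 phi_1 - 2.5045 phi_2 = -2.5045
  -2.5045 phi_1 + 5.223 phi_2 = 0.9033
Solve by Cramer's rule:
  det = gamma(0)^2 - gamma(1)^2 = (5.223)^2 - (-2.5045)^2 = 27.279729 - 6.27252025 = 21.00720875
  phi_hat_1 = [gamma(1) gamma(0) - gamma(1) gamma(2)] / det = [(-2.5045)(5.223) - (-2.5045)(0.9033)] / 21.00720875 = -10.81868865 / 21.00720875 = -0.515
  phi_hat_2 = [gamma(0) gamma(2) - gamma(1)^2] / det = [(5.223)(0.9033) - (-2.5045)^2] / 21.00720875 = -1.55458435 / 21.00720875 = -0.074
So phi_hat = [-0.5150, -0.0740].
Therefore phi_hat_2 = -0.0740.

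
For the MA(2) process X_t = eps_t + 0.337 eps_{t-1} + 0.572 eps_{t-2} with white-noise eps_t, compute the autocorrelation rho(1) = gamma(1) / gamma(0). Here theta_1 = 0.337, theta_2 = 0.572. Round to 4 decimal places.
\rho(1) = 0.3677

For an MA(q) process with theta_0 = 1, the autocovariance is
  gamma(k) = sigma^2 * sum_{i=0..q-k} theta_i * theta_{i+k},
and rho(k) = gamma(k) / gamma(0). Sigma^2 cancels.
  numerator   = (1)*(0.337) + (0.337)*(0.572) = 0.529764.
  denominator = (1)^2 + (0.337)^2 + (0.572)^2 = 1.440753.
  rho(1) = 0.529764 / 1.440753 = 0.3677.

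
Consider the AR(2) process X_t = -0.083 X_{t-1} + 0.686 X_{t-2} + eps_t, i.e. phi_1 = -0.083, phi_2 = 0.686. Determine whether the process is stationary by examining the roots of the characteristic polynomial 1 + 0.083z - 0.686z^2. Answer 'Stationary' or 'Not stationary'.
\text{Stationary}

The AR(p) characteristic polynomial is P(z) = 1 + 0.083z - 0.686z^2.
Stationarity requires all roots to lie outside the unit circle, i.e. |z| > 1 for every root.
Set 1 + (0.083) z + (-0.686) z^2 = 0, i.e. a z^2 + b z + c = 0 with a = -0.686, b = 0.083, c = 1.
Discriminant D = b^2 - 4ac = (0.083)^2 - 4*(-0.686)*1 = 0.006889 - (-2.744) = 2.750889.
D >= 0, so the roots are real: z = (-b +/- sqrt(D)) / (2a) = (-0.083 +/- 1.65858) / (-1.372).
  z_1 = (-0.083 + 1.65858) / (-1.372) = -1.1484,   |z_1| = 1.1484.
  z_2 = (-0.083 - 1.65858) / (-1.372) = 1.2694,   |z_2| = 1.2694.
Moduli of all roots: 1.1484, 1.2694.
All moduli strictly greater than 1? Yes.
Verdict: Stationary.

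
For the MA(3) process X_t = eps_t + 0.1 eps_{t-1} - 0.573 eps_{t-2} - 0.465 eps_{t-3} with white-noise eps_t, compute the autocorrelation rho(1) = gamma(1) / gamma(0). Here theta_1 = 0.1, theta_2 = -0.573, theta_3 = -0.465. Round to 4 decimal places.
\rho(1) = 0.1989

For an MA(q) process with theta_0 = 1, the autocovariance is
  gamma(k) = sigma^2 * sum_{i=0..q-k} theta_i * theta_{i+k},
and rho(k) = gamma(k) / gamma(0). Sigma^2 cancels.
  numerator   = (1)*(0.1) + (0.1)*(-0.573) + (-0.573)*(-0.465) = 0.309145.
  denominator = (1)^2 + (0.1)^2 + (-0.573)^2 + (-0.465)^2 = 1.554554.
  rho(1) = 0.309145 / 1.554554 = 0.1989.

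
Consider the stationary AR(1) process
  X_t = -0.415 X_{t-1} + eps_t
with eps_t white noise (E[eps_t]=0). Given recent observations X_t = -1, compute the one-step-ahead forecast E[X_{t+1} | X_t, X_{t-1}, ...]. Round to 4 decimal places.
E[X_{t+1} \mid \mathcal F_t] = 0.4150

For an AR(p) model X_t = c + sum_i phi_i X_{t-i} + eps_t, the
one-step-ahead conditional mean is
  E[X_{t+1} | X_t, ...] = c + sum_i phi_i X_{t+1-i}.
Substitute known values:
  E[X_{t+1} | ...] = (-0.415) * (-1)
                   = 0.4150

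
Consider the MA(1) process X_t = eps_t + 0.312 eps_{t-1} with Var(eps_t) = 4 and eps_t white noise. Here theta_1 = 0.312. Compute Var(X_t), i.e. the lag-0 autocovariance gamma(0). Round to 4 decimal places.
\gamma(0) = 4.3894

For an MA(q) process X_t = eps_t + sum_i theta_i eps_{t-i} with
Var(eps_t) = sigma^2, the variance is
  gamma(0) = sigma^2 * (1 + sum_i theta_i^2).
  sum_i theta_i^2 = (0.312)^2 = 0.097344.
  gamma(0) = 4 * (1 + 0.097344) = 4 * 1.097344 = 4.389376, which rounds to 4.3894.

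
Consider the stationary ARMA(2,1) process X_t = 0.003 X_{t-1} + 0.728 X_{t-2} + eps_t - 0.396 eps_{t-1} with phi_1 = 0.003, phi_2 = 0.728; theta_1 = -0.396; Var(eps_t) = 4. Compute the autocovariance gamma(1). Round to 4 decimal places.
\gamma(1) = -5.7158

Multiply the model equation by X_{t-k} and take expectations. With theta_0 = psi_0 = 1 and psi_j the MA(infinity) weights, this gives
  gamma(k) - sum_i phi_i gamma(k-i) = c_k,
  c_k = sigma^2 * sum_{j=k..q} theta_j psi_{j-k}   (c_k = 0 for k > q),
using gamma(-m) = gamma(m).
psi-weights needed (psi_j = theta_j + sum_i phi_i psi_{j-i}):
  psi_1 = theta_1 + phi_1 = -0.396 + (0.003) = -0.393
Right-hand sides:
  c_0 = sigma^2 (1 + theta_1 psi_1) = 4 * (1 + (-0.396)(-0.393)) = 4 * 1.155628 = 4.622512
  c_1 = sigma^2 theta_1 = 4 * (-0.396) = -1.584
  c_2 = 0
Equations for k = 0, 1, 2 (AR order 2, c_2 = 0):
  (E0) gamma(0) = phi_1 gamma(1) + phi_2 gamma(2) + c_0
  (E1) gamma(1) = phi_1 gamma(0) + phi_2 gamma(1) + c_1
  (E2) gamma(2) = phi_1 gamma(1) + phi_2 gamma(0)
From (E1): gamma(1) = A gamma(0) + B with
  A = phi_1 / (1 - phi_2) = 0.003 / 0.272 = 0.011029,   B = c_1 / (1 - phi_2) = -1.584 / 0.272 = -5.823529.
Insert (E2) into (E0): gamma(0) (1 - phi_2^2) = phi_1 (1 + phi_2) gamma(1) + c_0.
  phi_1 (1 + phi_2) = (0.003)(1.728) = 0.005184,   1 - phi_2^2 = 0.470016.
Replace gamma(1) by A gamma(0) + B and collect gamma(0):
  gamma(0) [0.470016 - (0.005184)(0.011029)] = (0.005184)(-5.823529) + 4.622512
  gamma(0) * 0.469959 = 4.592323
  gamma(0) = 4.592323 / 0.469959 = 9.771756.
  gamma(1) = A gamma(0) + B = (0.011029)(9.771756) + (-5.823529) = -5.715753.
Therefore gamma(1) = -5.7158 (to 4 decimal places).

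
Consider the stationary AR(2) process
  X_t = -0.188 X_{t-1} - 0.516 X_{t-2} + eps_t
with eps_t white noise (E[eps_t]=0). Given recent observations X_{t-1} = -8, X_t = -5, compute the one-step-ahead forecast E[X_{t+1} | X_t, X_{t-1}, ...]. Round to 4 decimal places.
E[X_{t+1} \mid \mathcal F_t] = 5.0680

For an AR(p) model X_t = c + sum_i phi_i X_{t-i} + eps_t, the
one-step-ahead conditional mean is
  E[X_{t+1} | X_t, ...] = c + sum_i phi_i X_{t+1-i}.
Substitute known values:
  E[X_{t+1} | ...] = (-0.188) * (-5) + (-0.516) * (-8)
                   = 5.0680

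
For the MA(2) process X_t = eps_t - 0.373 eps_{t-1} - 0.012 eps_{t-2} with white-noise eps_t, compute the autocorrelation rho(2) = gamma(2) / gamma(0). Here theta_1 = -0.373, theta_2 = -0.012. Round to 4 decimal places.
\rho(2) = -0.0105

For an MA(q) process with theta_0 = 1, the autocovariance is
  gamma(k) = sigma^2 * sum_{i=0..q-k} theta_i * theta_{i+k},
and rho(k) = gamma(k) / gamma(0). Sigma^2 cancels.
  numerator   = (1)*(-0.012) = -0.012.
  denominator = (1)^2 + (-0.373)^2 + (-0.012)^2 = 1.139273.
  rho(2) = -0.012 / 1.139273 = -0.0105.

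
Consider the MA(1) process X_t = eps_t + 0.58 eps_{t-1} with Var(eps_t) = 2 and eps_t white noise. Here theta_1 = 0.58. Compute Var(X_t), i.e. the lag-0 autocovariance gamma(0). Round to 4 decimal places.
\gamma(0) = 2.6728

For an MA(q) process X_t = eps_t + sum_i theta_i eps_{t-i} with
Var(eps_t) = sigma^2, the variance is
  gamma(0) = sigma^2 * (1 + sum_i theta_i^2).
  sum_i theta_i^2 = (0.58)^2 = 0.3364.
  gamma(0) = 2 * (1 + 0.3364) = 2 * 1.3364 = 2.6728.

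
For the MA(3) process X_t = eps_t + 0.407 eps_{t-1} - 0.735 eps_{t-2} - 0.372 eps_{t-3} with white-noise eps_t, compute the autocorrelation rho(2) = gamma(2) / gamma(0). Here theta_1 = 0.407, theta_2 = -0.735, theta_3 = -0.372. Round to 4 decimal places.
\rho(2) = -0.4806

For an MA(q) process with theta_0 = 1, the autocovariance is
  gamma(k) = sigma^2 * sum_{i=0..q-k} theta_i * theta_{i+k},
and rho(k) = gamma(k) / gamma(0). Sigma^2 cancels.
  numerator   = (1)*(-0.735) + (0.407)*(-0.372) = -0.886404.
  denominator = (1)^2 + (0.407)^2 + (-0.735)^2 + (-0.372)^2 = 1.844258.
  rho(2) = -0.886404 / 1.844258 = -0.4806.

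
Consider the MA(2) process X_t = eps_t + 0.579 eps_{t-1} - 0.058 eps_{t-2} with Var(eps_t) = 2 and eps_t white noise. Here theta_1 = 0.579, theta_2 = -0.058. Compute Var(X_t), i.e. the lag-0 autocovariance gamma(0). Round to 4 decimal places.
\gamma(0) = 2.6772

For an MA(q) process X_t = eps_t + sum_i theta_i eps_{t-i} with
Var(eps_t) = sigma^2, the variance is
  gamma(0) = sigma^2 * (1 + sum_i theta_i^2).
  sum_i theta_i^2 = (0.579)^2 + (-0.058)^2 = 0.335241 + 0.003364 = 0.338605.
  gamma(0) = 2 * (1 + 0.338605) = 2 * 1.338605 = 2.67721, which rounds to 2.6772.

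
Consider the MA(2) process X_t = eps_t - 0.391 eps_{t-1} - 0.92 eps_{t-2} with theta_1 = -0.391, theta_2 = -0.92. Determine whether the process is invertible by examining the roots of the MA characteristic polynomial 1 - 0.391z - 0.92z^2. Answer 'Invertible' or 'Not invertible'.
\text{Not invertible}

The MA(q) characteristic polynomial is P(z) = 1 - 0.391z - 0.92z^2.
Invertibility requires all roots to lie outside the unit circle, i.e. |z| > 1 for every root.
Set 1 + (-0.391) z + (-0.92) z^2 = 0, i.e. a z^2 + b z + c = 0 with a = -0.92, b = -0.391, c = 1.
Discriminant D = b^2 - 4ac = (-0.391)^2 - 4*(-0.92)*1 = 0.152881 - (-3.68) = 3.832881.
D >= 0, so the roots are real: z = (-b +/- sqrt(D)) / (2a) = (0.391 +/- 1.957775) / (-1.84).
  z_1 = (0.391 + 1.957775) / (-1.84) = -1.2765,   |z_1| = 1.2765.
  z_2 = (0.391 - 1.957775) / (-1.84) = 0.8515,   |z_2| = 0.8515.
Moduli of all roots: 1.2765, 0.8515.
All moduli strictly greater than 1? No.
Verdict: Not invertible.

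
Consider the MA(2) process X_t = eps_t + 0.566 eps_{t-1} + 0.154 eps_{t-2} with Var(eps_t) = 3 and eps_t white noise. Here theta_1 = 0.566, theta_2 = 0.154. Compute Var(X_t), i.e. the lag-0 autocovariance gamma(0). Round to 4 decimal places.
\gamma(0) = 4.0322

For an MA(q) process X_t = eps_t + sum_i theta_i eps_{t-i} with
Var(eps_t) = sigma^2, the variance is
  gamma(0) = sigma^2 * (1 + sum_i theta_i^2).
  sum_i theta_i^2 = (0.566)^2 + (0.154)^2 = 0.320356 + 0.023716 = 0.344072.
  gamma(0) = 3 * (1 + 0.344072) = 3 * 1.344072 = 4.032216, which rounds to 4.0322.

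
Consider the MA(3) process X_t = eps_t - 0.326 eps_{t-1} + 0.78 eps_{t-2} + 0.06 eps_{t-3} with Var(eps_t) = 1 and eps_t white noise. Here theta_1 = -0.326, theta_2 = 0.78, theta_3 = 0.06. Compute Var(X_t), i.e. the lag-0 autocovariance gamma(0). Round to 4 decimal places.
\gamma(0) = 1.7183

For an MA(q) process X_t = eps_t + sum_i theta_i eps_{t-i} with
Var(eps_t) = sigma^2, the variance is
  gamma(0) = sigma^2 * (1 + sum_i theta_i^2).
  sum_i theta_i^2 = (-0.326)^2 + (0.78)^2 + (0.06)^2 = 0.106276 + 0.6084 + 0.0036 = 0.718276.
  gamma(0) = 1 * (1 + 0.718276) = 1 * 1.718276 = 1.718276, which rounds to 1.7183.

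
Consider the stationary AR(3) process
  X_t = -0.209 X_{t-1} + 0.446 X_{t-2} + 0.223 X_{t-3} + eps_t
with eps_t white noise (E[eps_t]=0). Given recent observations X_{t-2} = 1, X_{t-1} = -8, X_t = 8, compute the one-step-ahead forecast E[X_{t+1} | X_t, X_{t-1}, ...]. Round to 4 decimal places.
E[X_{t+1} \mid \mathcal F_t] = -5.0170

For an AR(p) model X_t = c + sum_i phi_i X_{t-i} + eps_t, the
one-step-ahead conditional mean is
  E[X_{t+1} | X_t, ...] = c + sum_i phi_i X_{t+1-i}.
Substitute known values:
  E[X_{t+1} | ...] = (-0.209) * (8) + (0.446) * (-8) + (0.223) * (1)
                   = -5.0170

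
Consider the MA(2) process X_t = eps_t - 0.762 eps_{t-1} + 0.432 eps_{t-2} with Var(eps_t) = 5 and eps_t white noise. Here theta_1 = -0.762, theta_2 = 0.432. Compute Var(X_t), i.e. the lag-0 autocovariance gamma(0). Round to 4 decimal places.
\gamma(0) = 8.8363

For an MA(q) process X_t = eps_t + sum_i theta_i eps_{t-i} with
Var(eps_t) = sigma^2, the variance is
  gamma(0) = sigma^2 * (1 + sum_i theta_i^2).
  sum_i theta_i^2 = (-0.762)^2 + (0.432)^2 = 0.580644 + 0.186624 = 0.767268.
  gamma(0) = 5 * (1 + 0.767268) = 5 * 1.767268 = 8.83634, which rounds to 8.8363.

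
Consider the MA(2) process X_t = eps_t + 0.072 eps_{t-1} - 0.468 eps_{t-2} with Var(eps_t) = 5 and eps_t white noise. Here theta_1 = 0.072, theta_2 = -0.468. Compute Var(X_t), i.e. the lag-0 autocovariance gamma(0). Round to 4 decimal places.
\gamma(0) = 6.1210

For an MA(q) process X_t = eps_t + sum_i theta_i eps_{t-i} with
Var(eps_t) = sigma^2, the variance is
  gamma(0) = sigma^2 * (1 + sum_i theta_i^2).
  sum_i theta_i^2 = (0.072)^2 + (-0.468)^2 = 0.005184 + 0.219024 = 0.224208.
  gamma(0) = 5 * (1 + 0.224208) = 5 * 1.224208 = 6.12104, which rounds to 6.1210.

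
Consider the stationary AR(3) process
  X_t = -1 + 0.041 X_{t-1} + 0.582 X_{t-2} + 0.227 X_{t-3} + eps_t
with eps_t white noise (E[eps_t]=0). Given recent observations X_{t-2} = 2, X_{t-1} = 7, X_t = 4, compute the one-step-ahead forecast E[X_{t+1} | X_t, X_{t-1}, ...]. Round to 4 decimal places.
E[X_{t+1} \mid \mathcal F_t] = 3.6920

For an AR(p) model X_t = c + sum_i phi_i X_{t-i} + eps_t, the
one-step-ahead conditional mean is
  E[X_{t+1} | X_t, ...] = c + sum_i phi_i X_{t+1-i}.
Substitute known values:
  E[X_{t+1} | ...] = -1 + (0.041) * (4) + (0.582) * (7) + (0.227) * (2)
                   = 3.6920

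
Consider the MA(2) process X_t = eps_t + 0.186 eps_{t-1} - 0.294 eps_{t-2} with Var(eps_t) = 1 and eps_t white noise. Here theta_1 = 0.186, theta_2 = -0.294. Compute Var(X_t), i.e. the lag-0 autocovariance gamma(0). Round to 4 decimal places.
\gamma(0) = 1.1210

For an MA(q) process X_t = eps_t + sum_i theta_i eps_{t-i} with
Var(eps_t) = sigma^2, the variance is
  gamma(0) = sigma^2 * (1 + sum_i theta_i^2).
  sum_i theta_i^2 = (0.186)^2 + (-0.294)^2 = 0.034596 + 0.086436 = 0.121032.
  gamma(0) = 1 * (1 + 0.121032) = 1 * 1.121032 = 1.121032, which rounds to 1.1210.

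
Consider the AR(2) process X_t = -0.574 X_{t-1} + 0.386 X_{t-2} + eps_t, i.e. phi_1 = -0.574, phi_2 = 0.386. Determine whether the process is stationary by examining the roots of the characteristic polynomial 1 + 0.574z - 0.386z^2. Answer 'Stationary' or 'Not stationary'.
\text{Stationary}

The AR(p) characteristic polynomial is P(z) = 1 + 0.574z - 0.386z^2.
Stationarity requires all roots to lie outside the unit circle, i.e. |z| > 1 for every root.
Set 1 + (0.574) z + (-0.386) z^2 = 0, i.e. a z^2 + b z + c = 0 with a = -0.386, b = 0.574, c = 1.
Discriminant D = b^2 - 4ac = (0.574)^2 - 4*(-0.386)*1 = 0.329476 - (-1.544) = 1.873476.
D >= 0, so the roots are real: z = (-b +/- sqrt(D)) / (2a) = (-0.574 +/- 1.36875) / (-0.772).
  z_1 = (-0.574 + 1.36875) / (-0.772) = -1.0295,   |z_1| = 1.0295.
  z_2 = (-0.574 - 1.36875) / (-0.772) = 2.5165,   |z_2| = 2.5165.
Moduli of all roots: 1.0295, 2.5165.
All moduli strictly greater than 1? Yes.
Verdict: Stationary.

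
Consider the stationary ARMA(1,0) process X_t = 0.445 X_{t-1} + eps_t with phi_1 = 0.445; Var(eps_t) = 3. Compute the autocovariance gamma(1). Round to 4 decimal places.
\gamma(1) = 1.6646

Multiply the model equation by X_{t-k} and take expectations. With theta_0 = psi_0 = 1 and psi_j the MA(infinity) weights, this gives
  gamma(k) - sum_i phi_i gamma(k-i) = c_k,
  c_k = sigma^2 * sum_{j=k..q} theta_j psi_{j-k}   (c_k = 0 for k > q),
using gamma(-m) = gamma(m).
Pure AR (q = 0): c_0 = sigma^2 = 3, c_k = 0 for k >= 1.
Equations for k = 0 and k = 1 (AR order 1):
  gamma(0) = phi_1 gamma(1) + c_0
  gamma(1) = phi_1 gamma(0) + c_1
Substituting the second into the first: gamma(0) (1 - phi_1^2) = c_0 + phi_1 c_1, so
  gamma(0) = c_0 / (1 - phi_1^2) = 3 / (1 - (0.445)^2) = 3 / 0.801975 = 3.740765.
  gamma(1) = phi_1 gamma(0) = (0.445)(3.740765) = 1.66464.
Therefore gamma(1) = 1.6646 (to 4 decimal places).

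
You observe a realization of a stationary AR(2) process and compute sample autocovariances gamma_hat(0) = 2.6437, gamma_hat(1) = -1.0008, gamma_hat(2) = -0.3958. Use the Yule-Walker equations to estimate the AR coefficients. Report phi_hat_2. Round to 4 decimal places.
\hat\phi_{2} = -0.3420

The Yule-Walker equations for an AR(p) process read, in matrix form,
  Gamma_p phi = r_p,   with   (Gamma_p)_{ij} = gamma(|i - j|),
                       (r_p)_i = gamma(i),   i,j = 1..p.
Substitute the sample gammas (Toeplitz matrix and right-hand side of size 2):
  Gamma_p = [[2.6437, -1.0008], [-1.0008, 2.6437]]
  r_p     = [-1.0008, -0.3958]
Written out:
  2.6437 phi_1 - 1.0008 phi_2 = -1.0008
  -1.0008 phi_1 + 2.6437 phi_2 = -0.3958
Solve by Cramer's rule:
  det = gamma(0)^2 - gamma(1)^2 = (2.6437)^2 - (-1.0008)^2 = 6.98914969 - 1.00160064 = 5.98754905
  phi_hat_1 = [gamma(1) gamma(0) - gamma(1) gamma(2)] / det = [(-1.0008)(2.6437) - (-1.0008)(-0.3958)] / 5.98754905 = -3.0419316 / 5.98754905 = -0.508
  phi_hat_2 = [gamma(0) gamma(2) - gamma(1)^2] / det = [(2.6437)(-0.3958) - (-1.0008)^2] / 5.98754905 = -2.0479771 / 5.98754905 = -0.342
So phi_hat = [-0.5080, -0.3420].
Therefore phi_hat_2 = -0.3420.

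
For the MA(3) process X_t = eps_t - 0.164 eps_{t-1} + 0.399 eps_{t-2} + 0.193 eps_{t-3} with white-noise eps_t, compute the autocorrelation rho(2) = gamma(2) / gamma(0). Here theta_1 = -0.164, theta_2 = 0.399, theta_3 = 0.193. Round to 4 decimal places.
\rho(2) = 0.3003

For an MA(q) process with theta_0 = 1, the autocovariance is
  gamma(k) = sigma^2 * sum_{i=0..q-k} theta_i * theta_{i+k},
and rho(k) = gamma(k) / gamma(0). Sigma^2 cancels.
  numerator   = (1)*(0.399) + (-0.164)*(0.193) = 0.367348.
  denominator = (1)^2 + (-0.164)^2 + (0.399)^2 + (0.193)^2 = 1.223346.
  rho(2) = 0.367348 / 1.223346 = 0.3003.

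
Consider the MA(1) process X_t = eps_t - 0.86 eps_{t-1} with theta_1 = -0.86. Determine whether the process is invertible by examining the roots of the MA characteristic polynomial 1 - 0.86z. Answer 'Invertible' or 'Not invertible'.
\text{Invertible}

The MA(q) characteristic polynomial is P(z) = 1 - 0.86z.
Invertibility requires all roots to lie outside the unit circle, i.e. |z| > 1 for every root.
This is linear in z: 1 + (-0.86) z = 0  =>  z = -1/(-0.86) = 1.162791,  |z| = 1.162791.
Moduli of all roots: 1.1628.
All moduli strictly greater than 1? Yes.
Verdict: Invertible.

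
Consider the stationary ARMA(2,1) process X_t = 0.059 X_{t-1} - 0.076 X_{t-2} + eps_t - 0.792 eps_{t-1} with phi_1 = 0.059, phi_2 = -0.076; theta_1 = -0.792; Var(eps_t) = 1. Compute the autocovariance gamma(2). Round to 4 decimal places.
\gamma(2) = -0.1565

Multiply the model equation by X_{t-k} and take expectations. With theta_0 = psi_0 = 1 and psi_j the MA(infinity) weights, this gives
  gamma(k) - sum_i phi_i gamma(k-i) = c_k,
  c_k = sigma^2 * sum_{j=k..q} theta_j psi_{j-k}   (c_k = 0 for k > q),
using gamma(-m) = gamma(m).
psi-weights needed (psi_j = theta_j + sum_i phi_i psi_{j-i}):
  psi_1 = theta_1 + phi_1 = -0.792 + (0.059) = -0.733
Right-hand sides:
  c_0 = sigma^2 (1 + theta_1 psi_1) = 1 * (1 + (-0.792)(-0.733)) = 1 * 1.580536 = 1.580536
  c_1 = sigma^2 theta_1 = 1 * (-0.792) = -0.792
  c_2 = 0
Equations for k = 0, 1, 2 (AR order 2, c_2 = 0):
  (E0) gamma(0) = phi_1 gamma(1) + phi_2 gamma(2) + c_0
  (E1) gamma(1) = phi_1 gamma(0) + phi_2 gamma(1) + c_1
  (E2) gamma(2) = phi_1 gamma(1) + phi_2 gamma(0)
From (E1): gamma(1) = A gamma(0) + B with
  A = phi_1 / (1 - phi_2) = 0.059 / 1.076 = 0.054833,   B = c_1 / (1 - phi_2) = -0.792 / 1.076 = -0.736059.
Insert (E2) into (E0): gamma(0) (1 - phi_2^2) = phi_1 (1 + phi_2) gamma(1) + c_0.
  phi_1 (1 + phi_2) = (0.059)(0.924) = 0.054516,   1 - phi_2^2 = 0.994224.
Replace gamma(1) by A gamma(0) + B and collect gamma(0):
  gamma(0) [0.994224 - (0.054516)(0.054833)] = (0.054516)(-0.736059) + 1.580536
  gamma(0) * 0.991235 = 1.540409
  gamma(0) = 1.540409 / 0.991235 = 1.55403.
  gamma(1) = A gamma(0) + B = (0.054833)(1.55403) + (-0.736059) = -0.650848.
  gamma(2) = phi_1 gamma(1) + phi_2 gamma(0) = (0.059)(-0.650848) + (-0.076)(1.55403) = -0.156506.
Therefore gamma(2) = -0.1565 (to 4 decimal places).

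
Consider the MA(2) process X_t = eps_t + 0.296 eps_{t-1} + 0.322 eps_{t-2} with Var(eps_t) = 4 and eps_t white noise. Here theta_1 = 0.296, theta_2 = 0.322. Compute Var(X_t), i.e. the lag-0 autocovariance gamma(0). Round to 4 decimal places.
\gamma(0) = 4.7652

For an MA(q) process X_t = eps_t + sum_i theta_i eps_{t-i} with
Var(eps_t) = sigma^2, the variance is
  gamma(0) = sigma^2 * (1 + sum_i theta_i^2).
  sum_i theta_i^2 = (0.296)^2 + (0.322)^2 = 0.087616 + 0.103684 = 0.1913.
  gamma(0) = 4 * (1 + 0.1913) = 4 * 1.1913 = 4.7652.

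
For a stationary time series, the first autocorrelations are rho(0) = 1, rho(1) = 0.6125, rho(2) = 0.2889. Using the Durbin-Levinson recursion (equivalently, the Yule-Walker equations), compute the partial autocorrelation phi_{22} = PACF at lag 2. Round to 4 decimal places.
\phi_{22} = -0.1380

The PACF at lag k is phi_{kk}, the last component of the solution
to the Yule-Walker system G_k phi = r_k where
  (G_k)_{ij} = rho(|i - j|), (r_k)_i = rho(i), i,j = 1..k.
Equivalently, Durbin-Levinson gives phi_{kk} iteratively:
  phi_{11} = rho(1)
  phi_{kk} = [rho(k) - sum_{j=1..k-1} phi_{k-1,j} rho(k-j)]
            / [1 - sum_{j=1..k-1} phi_{k-1,j} rho(j)],
  phi_{k,j} = phi_{k-1,j} - phi_{kk} phi_{k-1,k-j},  j = 1..k-1.
Step k = 1:
  phi_11 = rho(1) = 0.6125.
Step k = 2:
  phi_22 = [rho(2) - phi_11 rho(1)] / [1 - phi_11 rho(1)] = [0.2889 - (0.6125)(0.6125)] / [1 - (0.6125)(0.6125)]
         = -0.08625625 / 0.62484375 = -0.138.
Therefore phi_{22} = -0.1380.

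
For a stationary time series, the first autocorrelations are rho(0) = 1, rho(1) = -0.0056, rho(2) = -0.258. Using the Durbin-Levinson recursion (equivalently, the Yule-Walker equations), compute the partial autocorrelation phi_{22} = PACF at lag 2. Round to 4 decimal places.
\phi_{22} = -0.2580

The PACF at lag k is phi_{kk}, the last component of the solution
to the Yule-Walker system G_k phi = r_k where
  (G_k)_{ij} = rho(|i - j|), (r_k)_i = rho(i), i,j = 1..k.
Equivalently, Durbin-Levinson gives phi_{kk} iteratively:
  phi_{11} = rho(1)
  phi_{kk} = [rho(k) - sum_{j=1..k-1} phi_{k-1,j} rho(k-j)]
            / [1 - sum_{j=1..k-1} phi_{k-1,j} rho(j)],
  phi_{k,j} = phi_{k-1,j} - phi_{kk} phi_{k-1,k-j},  j = 1..k-1.
Step k = 1:
  phi_11 = rho(1) = -0.0056.
Step k = 2:
  phi_22 = [rho(2) - phi_11 rho(1)] / [1 - phi_11 rho(1)] = [-0.258 - (-0.0056)(-0.0056)] / [1 - (-0.0056)(-0.0056)]
         = -0.25803136 / 0.99996864 = -0.258.
Therefore phi_{22} = -0.2580.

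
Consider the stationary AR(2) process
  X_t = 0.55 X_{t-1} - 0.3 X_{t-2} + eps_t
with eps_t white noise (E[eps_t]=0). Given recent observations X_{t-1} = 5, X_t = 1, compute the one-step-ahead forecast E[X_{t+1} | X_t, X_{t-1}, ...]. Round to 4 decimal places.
E[X_{t+1} \mid \mathcal F_t] = -0.9500

For an AR(p) model X_t = c + sum_i phi_i X_{t-i} + eps_t, the
one-step-ahead conditional mean is
  E[X_{t+1} | X_t, ...] = c + sum_i phi_i X_{t+1-i}.
Substitute known values:
  E[X_{t+1} | ...] = (0.55) * (1) + (-0.3) * (5)
                   = -0.9500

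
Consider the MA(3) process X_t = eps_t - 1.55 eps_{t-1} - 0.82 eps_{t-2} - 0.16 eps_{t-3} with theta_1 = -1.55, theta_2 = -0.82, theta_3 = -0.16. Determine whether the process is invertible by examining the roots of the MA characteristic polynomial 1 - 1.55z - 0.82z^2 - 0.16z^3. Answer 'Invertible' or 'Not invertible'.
\text{Not invertible}

The MA(q) characteristic polynomial is P(z) = 1 - 1.55z - 0.82z^2 - 0.16z^3.
Invertibility requires all roots to lie outside the unit circle, i.e. |z| > 1 for every root.
Degree 3: look for a simple real root z0 first, then factor out (1 - z/z0) and solve the remaining quadratic.
Testing z0 = 0.5: P(0.5) = 1 + (-1.55)(0.5) + (-0.82)(0.5)^2 + (-0.16)(0.5)^3
  = 1 + (-0.775) + (-0.205) + (-0.02) = 0.  So z_0 = 0.5 is a root, |z_0| = 0.5.
Divide out the factor (1 - 2 z) = (1 - z/z0) (since 1/z0 = 2):
  P(z) = (1 - 2 z)(1 + (0.45) z + (0.08) z^2)
  [check: z-coef 0.45 - (2) = -1.55; z^2-coef 0.08 - (2)(0.45) = -0.82; z^3-coef -(2)(0.08) = -0.16.]
Remaining roots from the quadratic factor 1 + (0.45) z + (0.08) z^2:
  Set 1 + (0.45) z + (0.08) z^2 = 0, i.e. a z^2 + b z + c = 0 with a = 0.08, b = 0.45, c = 1.
  Discriminant D = b^2 - 4ac = (0.45)^2 - 4*(0.08)*1 = 0.2025 - (0.32) = -0.1175.
  D < 0, so the roots are the complex-conjugate pair z = (-b +/- i sqrt(-D)) / (2a) = -2.8125 +/- 2.1424i.
  For a conjugate pair |z|^2 = z * conj(z) = (product of roots) = c/a = 1/(0.08) = 12.5, so |z| = sqrt(12.5) = 3.5355 for both roots.
Moduli of all roots: 0.5000, 3.5355, 3.5355.
All moduli strictly greater than 1? No.
Verdict: Not invertible.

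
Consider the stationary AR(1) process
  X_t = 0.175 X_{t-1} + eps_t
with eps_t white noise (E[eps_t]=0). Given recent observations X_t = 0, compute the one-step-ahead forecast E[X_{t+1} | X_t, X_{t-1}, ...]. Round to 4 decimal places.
E[X_{t+1} \mid \mathcal F_t] = 0.0000

For an AR(p) model X_t = c + sum_i phi_i X_{t-i} + eps_t, the
one-step-ahead conditional mean is
  E[X_{t+1} | X_t, ...] = c + sum_i phi_i X_{t+1-i}.
Substitute known values:
  E[X_{t+1} | ...] = (0.175) * (0)
                   = 0.0000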